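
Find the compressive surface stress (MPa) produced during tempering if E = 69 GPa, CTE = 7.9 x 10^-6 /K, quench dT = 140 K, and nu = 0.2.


Tempering stress: sigma = E * alpha * dT / (1 - nu)
  E (MPa) = 69 * 1000 = 69000
  Numerator = 69000 * (7.9 x 10^-6) * 140 = 76.314
  Denominator = 1 - 0.2 = 0.8
  sigma = 76.314 / 0.8 = 95.4 MPa

95.4 MPa


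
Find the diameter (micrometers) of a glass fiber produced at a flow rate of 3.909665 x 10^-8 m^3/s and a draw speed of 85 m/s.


Cross-sectional area from continuity:
  A = Q / v = 3.909665 x 10^-8 / 85 = 4.599606 x 10^-10 m^2
Diameter from circular cross-section:
  d = sqrt(4A / pi) * 10^6 (m -> um)
  d = sqrt(4 * 4.599606 x 10^-10 / pi) * 10^6 = 24.2 um

24.2 um


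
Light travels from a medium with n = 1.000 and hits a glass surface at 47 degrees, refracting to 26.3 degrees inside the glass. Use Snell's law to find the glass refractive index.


Apply Snell's law: n1 * sin(theta1) = n2 * sin(theta2)
  n2 = n1 * sin(theta1) / sin(theta2)
  sin(47) = 0.731354
  sin(26.3) = 0.443071
  n2 = 1.000 * 0.731354 / 0.443071 = 1.6506

1.6506


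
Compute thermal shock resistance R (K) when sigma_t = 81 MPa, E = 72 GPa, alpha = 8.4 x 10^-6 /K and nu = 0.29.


Thermal shock resistance: R = sigma * (1 - nu) / (E * alpha)
  Numerator = 81 * (1 - 0.29) = 57.51
  Denominator = 72 * 1000 * (8.4 x 10^-6) = 0.6048
  R = 57.51 / 0.6048 = 95.1 K

95.1 K


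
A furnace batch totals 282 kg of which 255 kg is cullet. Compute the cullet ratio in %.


Cullet ratio = (cullet mass / total batch mass) * 100
  Ratio = 255 / 282 * 100 = 90.43%

90.43%


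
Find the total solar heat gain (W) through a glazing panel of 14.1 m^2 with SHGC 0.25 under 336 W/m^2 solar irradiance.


Solar heat gain: Q = Area * SHGC * Irradiance
  Q = 14.1 * 0.25 * 336 = 1184.4 W

1184.4 W


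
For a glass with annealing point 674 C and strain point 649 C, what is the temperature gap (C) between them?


Gap = T_anneal - T_strain:
  gap = 674 - 649 = 25 C

25 C


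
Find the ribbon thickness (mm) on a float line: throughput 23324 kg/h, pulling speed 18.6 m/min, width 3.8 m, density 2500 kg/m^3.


Ribbon cross-section from mass balance:
  Volume rate = throughput / density = 23324 / 2500 = 9.3296 m^3/h
  thickness = volume rate / (speed * 60 * width), i.e.
  thickness = throughput / (60 * speed * width * density) * 1000
  thickness = 23324 / (60 * 18.6 * 3.8 * 2500) * 1000 = 2.2 mm

2.2 mm


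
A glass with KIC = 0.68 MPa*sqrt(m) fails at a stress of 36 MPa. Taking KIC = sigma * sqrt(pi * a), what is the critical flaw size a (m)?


Rearrange KIC = sigma * sqrt(pi * a):
  sqrt(pi * a) = KIC / sigma
  sqrt(pi * a) = 0.68 / 36 = 0.018889
  a = (KIC / sigma)^2 / pi
  a = 0.018889^2 / pi = 0.0001136 m

0.0001136 m


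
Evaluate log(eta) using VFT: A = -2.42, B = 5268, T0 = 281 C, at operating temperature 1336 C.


VFT equation: log(eta) = A + B / (T - T0)
  T - T0 = 1336 - 281 = 1055
  B / (T - T0) = 5268 / 1055 = 4.993
  log(eta) = -2.42 + 4.993 = 2.573

2.573


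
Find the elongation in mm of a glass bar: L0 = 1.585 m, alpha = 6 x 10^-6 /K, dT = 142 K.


Thermal expansion formula: dL = alpha * L0 * dT
  dL = (6 x 10^-6) * 1.585 * 142 = 0.00135042 m
Convert to mm: 0.00135042 * 1000 = 1.3504 mm

1.3504 mm


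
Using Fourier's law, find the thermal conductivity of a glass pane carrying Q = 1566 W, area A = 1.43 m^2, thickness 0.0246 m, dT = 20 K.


Fourier's law rearranged: k = Q * t / (A * dT)
  Numerator = 1566 * 0.0246 = 38.5236
  Denominator = 1.43 * 20 = 28.6
  k = 38.5236 / 28.6 = 1.347 W/mK

1.347 W/mK


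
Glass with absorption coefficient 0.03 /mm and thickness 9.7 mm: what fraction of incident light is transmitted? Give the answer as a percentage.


Beer-Lambert law: T = exp(-alpha * thickness)
  exponent = -0.03 * 9.7 = -0.291
  T = exp(-0.291) = 0.7475
  Percentage = 0.7475 * 100 = 74.75%

74.75%


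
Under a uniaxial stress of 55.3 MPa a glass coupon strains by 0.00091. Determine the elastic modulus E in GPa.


Young's modulus: E = stress / strain
  E = 55.3 MPa / 0.00091 = 60769.23 MPa
Convert to GPa: 60769.23 / 1000 = 60.77 GPa

60.77 GPa


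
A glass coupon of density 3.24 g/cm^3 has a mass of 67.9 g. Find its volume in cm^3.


Rearrange rho = m / V:
  V = m / rho
  V = 67.9 / 3.24 = 20.957 cm^3

20.957 cm^3


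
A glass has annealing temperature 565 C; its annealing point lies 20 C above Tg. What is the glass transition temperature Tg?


Rearrange T_anneal = Tg + offset for Tg:
  Tg = T_anneal - offset = 565 - 20 = 545 C

545 C


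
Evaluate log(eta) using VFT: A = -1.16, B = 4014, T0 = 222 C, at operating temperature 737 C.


VFT equation: log(eta) = A + B / (T - T0)
  T - T0 = 737 - 222 = 515
  B / (T - T0) = 4014 / 515 = 7.794
  log(eta) = -1.16 + 7.794 = 6.634

6.634


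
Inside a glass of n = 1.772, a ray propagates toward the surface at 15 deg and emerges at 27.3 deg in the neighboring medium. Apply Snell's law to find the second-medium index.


Apply Snell's law: n1 * sin(theta1) = n2 * sin(theta2)
  n2 = n1 * sin(theta1) / sin(theta2)
  sin(15) = 0.258819
  sin(27.3) = 0.45865
  n2 = 1.772 * 0.258819 / 0.45865 = 1.0

1.0


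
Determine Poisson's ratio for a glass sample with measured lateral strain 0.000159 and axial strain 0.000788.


Poisson's ratio: nu = lateral strain / axial strain
  nu = 0.000159 / 0.000788 = 0.2018

0.2018


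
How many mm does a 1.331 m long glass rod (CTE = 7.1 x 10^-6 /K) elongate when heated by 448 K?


Thermal expansion formula: dL = alpha * L0 * dT
  dL = (7.1 x 10^-6) * 1.331 * 448 = 0.00423364 m
Convert to mm: 0.00423364 * 1000 = 4.2336 mm

4.2336 mm


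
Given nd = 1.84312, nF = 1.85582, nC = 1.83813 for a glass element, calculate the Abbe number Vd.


Abbe number formula: Vd = (nd - 1) / (nF - nC)
  nd - 1 = 1.84312 - 1 = 0.84312
  nF - nC = 1.85582 - 1.83813 = 0.01769
  Vd = 0.84312 / 0.01769 = 47.66

47.66


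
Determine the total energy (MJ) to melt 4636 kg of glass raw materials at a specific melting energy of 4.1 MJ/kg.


Total energy = mass * specific energy
  E = 4636 * 4.1 = 19007.6 MJ

19007.6 MJ


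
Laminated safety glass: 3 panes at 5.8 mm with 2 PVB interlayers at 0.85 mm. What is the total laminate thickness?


Total thickness = glass contribution + PVB contribution
  Glass: 3 * 5.8 = 17.4 mm
  PVB: 2 * 0.85 = 1.7 mm
  Total = 17.4 + 1.7 = 19.1 mm

19.1 mm


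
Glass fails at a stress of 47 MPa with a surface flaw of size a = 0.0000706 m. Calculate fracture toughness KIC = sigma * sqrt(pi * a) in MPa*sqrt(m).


Fracture toughness: KIC = sigma * sqrt(pi * a)
  pi * a = pi * 0.0000706 = 0.000221796
  sqrt(pi * a) = 0.014893
  KIC = 47 * 0.014893 = 0.7 MPa*sqrt(m)

0.7 MPa*sqrt(m)


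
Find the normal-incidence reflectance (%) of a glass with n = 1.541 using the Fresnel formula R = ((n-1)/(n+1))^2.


Fresnel reflectance at normal incidence:
  R = ((n - 1)/(n + 1))^2
  (n - 1)/(n + 1) = (1.541 - 1)/(1.541 + 1) = 0.212908
  R = 0.212908^2 = 0.0453298
  R(%) = 0.0453298 * 100 = 4.533%

4.533%


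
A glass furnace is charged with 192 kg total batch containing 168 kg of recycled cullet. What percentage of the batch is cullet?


Cullet ratio = (cullet mass / total batch mass) * 100
  Ratio = 168 / 192 * 100 = 87.5%

87.5%


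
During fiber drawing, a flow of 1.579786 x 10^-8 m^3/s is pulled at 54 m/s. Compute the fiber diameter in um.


Cross-sectional area from continuity:
  A = Q / v = 1.579786 x 10^-8 / 54 = 2.92553 x 10^-10 m^2
Diameter from circular cross-section:
  d = sqrt(4A / pi) * 10^6 (m -> um)
  d = sqrt(4 * 2.92553 x 10^-10 / pi) * 10^6 = 19.3 um

19.3 um


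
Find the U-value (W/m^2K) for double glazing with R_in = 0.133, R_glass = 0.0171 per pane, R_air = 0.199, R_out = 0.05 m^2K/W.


Total thermal resistance (series):
  R_total = R_in + R_glass + R_air + R_glass + R_out
  R_total = 0.133 + 0.0171 + 0.199 + 0.0171 + 0.05 = 0.4162 m^2K/W
U-value = 1 / R_total = 1 / 0.4162 = 2.403 W/m^2K

2.403 W/m^2K


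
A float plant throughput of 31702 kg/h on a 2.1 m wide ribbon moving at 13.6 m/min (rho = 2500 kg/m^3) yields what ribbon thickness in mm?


Ribbon cross-section from mass balance:
  Volume rate = throughput / density = 31702 / 2500 = 12.6808 m^3/h
  thickness = volume rate / (speed * 60 * width), i.e.
  thickness = throughput / (60 * speed * width * density) * 1000
  thickness = 31702 / (60 * 13.6 * 2.1 * 2500) * 1000 = 7.4 mm

7.4 mm


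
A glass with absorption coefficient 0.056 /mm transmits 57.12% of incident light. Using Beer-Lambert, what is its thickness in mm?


Rearrange T = exp(-alpha * thickness):
  thickness = -ln(T) / alpha
  T = 57.12/100 = 0.5712
  ln(T) = -0.56002
  -ln(T) = 0.56002
  thickness = 0.56002 / 0.056 = 10.0 mm

10.0 mm


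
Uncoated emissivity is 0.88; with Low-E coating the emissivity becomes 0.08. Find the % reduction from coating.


Percentage reduction = (1 - coated/uncoated) * 100
  Ratio = 0.08 / 0.88 = 0.0909
  Reduction = (1 - 0.0909) * 100 = 90.9%

90.9%


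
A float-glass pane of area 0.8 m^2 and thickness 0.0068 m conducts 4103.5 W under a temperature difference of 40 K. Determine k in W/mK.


Fourier's law rearranged: k = Q * t / (A * dT)
  Numerator = 4103.5 * 0.0068 = 27.9038
  Denominator = 0.8 * 40 = 32.0
  k = 27.9038 / 32.0 = 0.872 W/mK

0.872 W/mK


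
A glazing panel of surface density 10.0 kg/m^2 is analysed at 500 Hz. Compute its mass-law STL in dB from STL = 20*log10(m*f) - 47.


Mass law: STL = 20 * log10(m * f) - 47
  m * f = 10.0 * 500 = 5000
  log10(5000) = 3.69897
  STL = 20 * 3.69897 - 47 = 73.9794 - 47 = 27.0 dB

27.0 dB


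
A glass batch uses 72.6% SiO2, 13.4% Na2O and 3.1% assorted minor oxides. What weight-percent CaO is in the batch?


Pieces sum to 100%:
  CaO = 100 - (SiO2 + Na2O + others)
  CaO = 100 - (72.6 + 13.4 + 3.1) = 10.9%

10.9%


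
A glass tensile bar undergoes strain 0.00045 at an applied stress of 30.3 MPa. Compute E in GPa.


Young's modulus: E = stress / strain
  E = 30.3 MPa / 0.00045 = 67333.33 MPa
Convert to GPa: 67333.33 / 1000 = 67.33 GPa

67.33 GPa


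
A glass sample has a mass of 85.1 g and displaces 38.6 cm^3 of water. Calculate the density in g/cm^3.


Use the definition of density:
  rho = mass / volume
  rho = 85.1 / 38.6 = 2.205 g/cm^3

2.205 g/cm^3


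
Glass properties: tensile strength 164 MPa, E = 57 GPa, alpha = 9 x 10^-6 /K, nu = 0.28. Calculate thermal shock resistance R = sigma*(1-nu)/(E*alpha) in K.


Thermal shock resistance: R = sigma * (1 - nu) / (E * alpha)
  Numerator = 164 * (1 - 0.28) = 118.08
  Denominator = 57 * 1000 * (9 x 10^-6) = 0.513
  R = 118.08 / 0.513 = 230.2 K

230.2 K


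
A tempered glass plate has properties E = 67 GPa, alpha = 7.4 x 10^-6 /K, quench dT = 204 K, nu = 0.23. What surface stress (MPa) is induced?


Tempering stress: sigma = E * alpha * dT / (1 - nu)
  E (MPa) = 67 * 1000 = 67000
  Numerator = 67000 * (7.4 x 10^-6) * 204 = 101.1432
  Denominator = 1 - 0.23 = 0.77
  sigma = 101.1432 / 0.77 = 131.4 MPa

131.4 MPa


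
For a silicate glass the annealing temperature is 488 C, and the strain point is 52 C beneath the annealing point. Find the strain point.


Strain point = annealing point - difference:
  T_strain = 488 - 52 = 436 C

436 C


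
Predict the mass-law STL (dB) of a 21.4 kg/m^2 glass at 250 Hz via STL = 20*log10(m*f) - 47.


Mass law: STL = 20 * log10(m * f) - 47
  m * f = 21.4 * 250 = 5350
  log10(5350) = 3.72835
  STL = 20 * 3.72835 - 47 = 74.567 - 47 = 27.6 dB

27.6 dB


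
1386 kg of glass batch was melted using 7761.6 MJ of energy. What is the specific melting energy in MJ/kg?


Rearrange E = m * s for s:
  s = E / m
  s = 7761.6 / 1386 = 5.6 MJ/kg

5.6 MJ/kg


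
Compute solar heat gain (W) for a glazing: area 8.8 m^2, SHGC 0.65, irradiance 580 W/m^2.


Solar heat gain: Q = Area * SHGC * Irradiance
  Q = 8.8 * 0.65 * 580 = 3317.6 W

3317.6 W


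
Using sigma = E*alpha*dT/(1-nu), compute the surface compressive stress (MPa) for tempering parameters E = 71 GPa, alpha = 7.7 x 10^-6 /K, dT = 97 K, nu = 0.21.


Tempering stress: sigma = E * alpha * dT / (1 - nu)
  E (MPa) = 71 * 1000 = 71000
  Numerator = 71000 * (7.7 x 10^-6) * 97 = 53.0299
  Denominator = 1 - 0.21 = 0.79
  sigma = 53.0299 / 0.79 = 67.1 MPa

67.1 MPa


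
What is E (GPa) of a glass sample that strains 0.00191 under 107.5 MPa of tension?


Young's modulus: E = stress / strain
  E = 107.5 MPa / 0.00191 = 56282.72 MPa
Convert to GPa: 56282.72 / 1000 = 56.28 GPa

56.28 GPa


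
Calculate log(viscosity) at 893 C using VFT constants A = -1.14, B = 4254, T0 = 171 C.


VFT equation: log(eta) = A + B / (T - T0)
  T - T0 = 893 - 171 = 722
  B / (T - T0) = 4254 / 722 = 5.892
  log(eta) = -1.14 + 5.892 = 4.752

4.752


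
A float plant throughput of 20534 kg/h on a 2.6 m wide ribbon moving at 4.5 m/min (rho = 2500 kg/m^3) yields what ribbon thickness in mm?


Ribbon cross-section from mass balance:
  Volume rate = throughput / density = 20534 / 2500 = 8.2136 m^3/h
  thickness = volume rate / (speed * 60 * width), i.e.
  thickness = throughput / (60 * speed * width * density) * 1000
  thickness = 20534 / (60 * 4.5 * 2.6 * 2500) * 1000 = 11.7 mm

11.7 mm


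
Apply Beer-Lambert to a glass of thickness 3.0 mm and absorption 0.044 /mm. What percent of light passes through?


Beer-Lambert law: T = exp(-alpha * thickness)
  exponent = -0.044 * 3.0 = -0.132
  T = exp(-0.132) = 0.8763
  Percentage = 0.8763 * 100 = 87.63%

87.63%


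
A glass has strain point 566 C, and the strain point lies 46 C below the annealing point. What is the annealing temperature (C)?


T_anneal = T_strain + gap:
  T_anneal = 566 + 46 = 612 C

612 C


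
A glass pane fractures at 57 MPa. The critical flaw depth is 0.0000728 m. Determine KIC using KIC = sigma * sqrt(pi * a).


Fracture toughness: KIC = sigma * sqrt(pi * a)
  pi * a = pi * 0.0000728 = 0.000228708
  sqrt(pi * a) = 0.015123
  KIC = 57 * 0.015123 = 0.862 MPa*sqrt(m)

0.862 MPa*sqrt(m)


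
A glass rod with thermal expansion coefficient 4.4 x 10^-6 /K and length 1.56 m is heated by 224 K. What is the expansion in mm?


Thermal expansion formula: dL = alpha * L0 * dT
  dL = (4.4 x 10^-6) * 1.56 * 224 = 0.00153754 m
Convert to mm: 0.00153754 * 1000 = 1.5375 mm

1.5375 mm


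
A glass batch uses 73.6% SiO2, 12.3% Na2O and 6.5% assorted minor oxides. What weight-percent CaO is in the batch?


Pieces sum to 100%:
  CaO = 100 - (SiO2 + Na2O + others)
  CaO = 100 - (73.6 + 12.3 + 6.5) = 7.6%

7.6%


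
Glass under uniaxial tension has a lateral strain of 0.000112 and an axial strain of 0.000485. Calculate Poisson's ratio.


Poisson's ratio: nu = lateral strain / axial strain
  nu = 0.000112 / 0.000485 = 0.2309

0.2309


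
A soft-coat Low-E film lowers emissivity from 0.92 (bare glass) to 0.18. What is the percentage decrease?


Percentage reduction = (1 - coated/uncoated) * 100
  Ratio = 0.18 / 0.92 = 0.1957
  Reduction = (1 - 0.1957) * 100 = 80.4%

80.4%


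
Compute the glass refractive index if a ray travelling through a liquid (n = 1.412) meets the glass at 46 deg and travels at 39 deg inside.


Apply Snell's law: n1 * sin(theta1) = n2 * sin(theta2)
  n2 = n1 * sin(theta1) / sin(theta2)
  sin(46) = 0.71934
  sin(39) = 0.62932
  n2 = 1.412 * 0.71934 / 0.62932 = 1.614

1.614


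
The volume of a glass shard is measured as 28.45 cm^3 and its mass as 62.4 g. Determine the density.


Use the definition of density:
  rho = mass / volume
  rho = 62.4 / 28.45 = 2.193 g/cm^3

2.193 g/cm^3


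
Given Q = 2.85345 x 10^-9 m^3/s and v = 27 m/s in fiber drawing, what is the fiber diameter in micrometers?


Cross-sectional area from continuity:
  A = Q / v = 2.85345 x 10^-9 / 27 = 1.056833 x 10^-10 m^2
Diameter from circular cross-section:
  d = sqrt(4A / pi) * 10^6 (m -> um)
  d = sqrt(4 * 1.056833 x 10^-10 / pi) * 10^6 = 11.6 um

11.6 um


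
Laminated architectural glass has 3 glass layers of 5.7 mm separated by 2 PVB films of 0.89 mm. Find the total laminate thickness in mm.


Total thickness = glass contribution + PVB contribution
  Glass: 3 * 5.7 = 17.1 mm
  PVB: 2 * 0.89 = 1.78 mm
  Total = 17.1 + 1.78 = 18.88 mm

18.88 mm


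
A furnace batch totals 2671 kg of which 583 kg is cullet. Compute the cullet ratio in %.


Cullet ratio = (cullet mass / total batch mass) * 100
  Ratio = 583 / 2671 * 100 = 21.83%

21.83%


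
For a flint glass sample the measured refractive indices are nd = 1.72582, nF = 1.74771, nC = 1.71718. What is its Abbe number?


Abbe number formula: Vd = (nd - 1) / (nF - nC)
  nd - 1 = 1.72582 - 1 = 0.72582
  nF - nC = 1.74771 - 1.71718 = 0.03053
  Vd = 0.72582 / 0.03053 = 23.77

23.77


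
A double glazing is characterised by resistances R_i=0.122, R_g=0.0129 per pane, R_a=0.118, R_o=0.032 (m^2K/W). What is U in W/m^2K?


Total thermal resistance (series):
  R_total = R_in + R_glass + R_air + R_glass + R_out
  R_total = 0.122 + 0.0129 + 0.118 + 0.0129 + 0.032 = 0.2978 m^2K/W
U-value = 1 / R_total = 1 / 0.2978 = 3.358 W/m^2K

3.358 W/m^2K


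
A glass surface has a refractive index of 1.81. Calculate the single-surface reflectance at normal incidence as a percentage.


Fresnel reflectance at normal incidence:
  R = ((n - 1)/(n + 1))^2
  (n - 1)/(n + 1) = (1.81 - 1)/(1.81 + 1) = 0.288256
  R = 0.288256^2 = 0.0830915
  R(%) = 0.0830915 * 100 = 8.309%

8.309%


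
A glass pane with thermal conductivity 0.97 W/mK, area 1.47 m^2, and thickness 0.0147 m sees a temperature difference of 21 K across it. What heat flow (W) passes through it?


Fourier's law: Q = k * A * dT / t
  Q = 0.97 * 1.47 * 21 / 0.0147
  Q = 29.9439 / 0.0147 = 2037 W

2037 W


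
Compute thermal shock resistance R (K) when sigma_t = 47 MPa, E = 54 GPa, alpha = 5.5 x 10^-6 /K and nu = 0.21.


Thermal shock resistance: R = sigma * (1 - nu) / (E * alpha)
  Numerator = 47 * (1 - 0.21) = 37.13
  Denominator = 54 * 1000 * (5.5 x 10^-6) = 0.297
  R = 37.13 / 0.297 = 125.0 K

125.0 K


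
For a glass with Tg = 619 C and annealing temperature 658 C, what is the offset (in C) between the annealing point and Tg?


Offset = T_anneal - Tg:
  offset = 658 - 619 = 39 C

39 C


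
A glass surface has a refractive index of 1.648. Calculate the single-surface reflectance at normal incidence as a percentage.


Fresnel reflectance at normal incidence:
  R = ((n - 1)/(n + 1))^2
  (n - 1)/(n + 1) = (1.648 - 1)/(1.648 + 1) = 0.244713
  R = 0.244713^2 = 0.0598845
  R(%) = 0.0598845 * 100 = 5.988%

5.988%


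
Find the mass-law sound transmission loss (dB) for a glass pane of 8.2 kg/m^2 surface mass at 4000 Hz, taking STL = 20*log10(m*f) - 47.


Mass law: STL = 20 * log10(m * f) - 47
  m * f = 8.2 * 4000 = 32800
  log10(32800) = 4.51587
  STL = 20 * 4.51587 - 47 = 90.3174 - 47 = 43.3 dB

43.3 dB


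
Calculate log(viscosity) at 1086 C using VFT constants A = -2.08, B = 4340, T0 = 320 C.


VFT equation: log(eta) = A + B / (T - T0)
  T - T0 = 1086 - 320 = 766
  B / (T - T0) = 4340 / 766 = 5.666
  log(eta) = -2.08 + 5.666 = 3.586

3.586


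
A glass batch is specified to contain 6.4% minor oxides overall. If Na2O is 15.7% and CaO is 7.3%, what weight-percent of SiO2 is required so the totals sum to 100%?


Known pieces sum to 100%:
  SiO2 = 100 - (others + Na2O + CaO)
  SiO2 = 100 - (6.4 + 15.7 + 7.3) = 70.6%

70.6%


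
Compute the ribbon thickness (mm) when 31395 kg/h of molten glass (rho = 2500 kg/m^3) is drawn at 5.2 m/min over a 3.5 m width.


Ribbon cross-section from mass balance:
  Volume rate = throughput / density = 31395 / 2500 = 12.558 m^3/h
  thickness = volume rate / (speed * 60 * width), i.e.
  thickness = throughput / (60 * speed * width * density) * 1000
  thickness = 31395 / (60 * 5.2 * 3.5 * 2500) * 1000 = 11.5 mm

11.5 mm


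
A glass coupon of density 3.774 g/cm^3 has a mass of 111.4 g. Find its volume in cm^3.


Rearrange rho = m / V:
  V = m / rho
  V = 111.4 / 3.774 = 29.518 cm^3

29.518 cm^3


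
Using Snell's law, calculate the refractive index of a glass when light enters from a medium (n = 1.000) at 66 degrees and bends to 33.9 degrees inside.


Apply Snell's law: n1 * sin(theta1) = n2 * sin(theta2)
  n2 = n1 * sin(theta1) / sin(theta2)
  sin(66) = 0.913545
  sin(33.9) = 0.557745
  n2 = 1.000 * 0.913545 / 0.557745 = 1.6379

1.6379


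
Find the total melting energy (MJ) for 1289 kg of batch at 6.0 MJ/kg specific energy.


Total energy = mass * specific energy
  E = 1289 * 6.0 = 7734 MJ

7734 MJ


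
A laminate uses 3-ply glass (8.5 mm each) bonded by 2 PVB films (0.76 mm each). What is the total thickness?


Total thickness = glass contribution + PVB contribution
  Glass: 3 * 8.5 = 25.5 mm
  PVB: 2 * 0.76 = 1.52 mm
  Total = 25.5 + 1.52 = 27.02 mm

27.02 mm


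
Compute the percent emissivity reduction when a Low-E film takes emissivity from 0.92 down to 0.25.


Percentage reduction = (1 - coated/uncoated) * 100
  Ratio = 0.25 / 0.92 = 0.2717
  Reduction = (1 - 0.2717) * 100 = 72.8%

72.8%


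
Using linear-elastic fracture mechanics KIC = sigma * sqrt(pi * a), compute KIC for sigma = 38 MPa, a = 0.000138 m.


Fracture toughness: KIC = sigma * sqrt(pi * a)
  pi * a = pi * 0.000138 = 0.00043354
  sqrt(pi * a) = 0.020822
  KIC = 38 * 0.020822 = 0.791 MPa*sqrt(m)

0.791 MPa*sqrt(m)


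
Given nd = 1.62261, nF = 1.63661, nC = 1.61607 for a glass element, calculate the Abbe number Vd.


Abbe number formula: Vd = (nd - 1) / (nF - nC)
  nd - 1 = 1.62261 - 1 = 0.62261
  nF - nC = 1.63661 - 1.61607 = 0.02054
  Vd = 0.62261 / 0.02054 = 30.31

30.31


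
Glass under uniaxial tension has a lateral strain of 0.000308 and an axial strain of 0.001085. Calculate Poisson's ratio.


Poisson's ratio: nu = lateral strain / axial strain
  nu = 0.000308 / 0.001085 = 0.2839

0.2839


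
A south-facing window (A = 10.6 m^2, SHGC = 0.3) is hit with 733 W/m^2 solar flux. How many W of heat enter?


Solar heat gain: Q = Area * SHGC * Irradiance
  Q = 10.6 * 0.3 * 733 = 2330.9 W

2330.9 W


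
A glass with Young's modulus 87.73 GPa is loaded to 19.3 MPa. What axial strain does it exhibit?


Rearrange E = sigma / epsilon:
  epsilon = sigma / E
  E (MPa) = 87.73 * 1000 = 87730
  epsilon = 19.3 / 87730 = 0.00022

0.00022


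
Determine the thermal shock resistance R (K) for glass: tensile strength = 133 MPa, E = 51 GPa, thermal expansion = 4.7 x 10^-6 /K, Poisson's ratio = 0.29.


Thermal shock resistance: R = sigma * (1 - nu) / (E * alpha)
  Numerator = 133 * (1 - 0.29) = 94.43
  Denominator = 51 * 1000 * (4.7 x 10^-6) = 0.2397
  R = 94.43 / 0.2397 = 394.0 K

394.0 K


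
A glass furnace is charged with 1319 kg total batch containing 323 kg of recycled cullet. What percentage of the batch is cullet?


Cullet ratio = (cullet mass / total batch mass) * 100
  Ratio = 323 / 1319 * 100 = 24.49%

24.49%


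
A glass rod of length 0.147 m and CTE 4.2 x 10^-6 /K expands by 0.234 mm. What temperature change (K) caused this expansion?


Rearrange dL = alpha * L0 * dT for dT:
  dT = dL / (alpha * L0)
  dL (m) = 0.234 / 1000 = 0.000234
  dT = 0.000234 / ((4.2 x 10^-6) * 0.147) = 379.0 K

379.0 K


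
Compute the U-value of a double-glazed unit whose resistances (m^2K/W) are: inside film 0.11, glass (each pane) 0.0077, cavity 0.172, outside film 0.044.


Total thermal resistance (series):
  R_total = R_in + R_glass + R_air + R_glass + R_out
  R_total = 0.11 + 0.0077 + 0.172 + 0.0077 + 0.044 = 0.3414 m^2K/W
U-value = 1 / R_total = 1 / 0.3414 = 2.929 W/m^2K

2.929 W/m^2K


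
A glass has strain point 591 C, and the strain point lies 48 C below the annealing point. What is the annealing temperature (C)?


T_anneal = T_strain + gap:
  T_anneal = 591 + 48 = 639 C

639 C


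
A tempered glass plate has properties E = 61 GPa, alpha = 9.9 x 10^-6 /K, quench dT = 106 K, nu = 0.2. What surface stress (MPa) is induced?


Tempering stress: sigma = E * alpha * dT / (1 - nu)
  E (MPa) = 61 * 1000 = 61000
  Numerator = 61000 * (9.9 x 10^-6) * 106 = 64.0134
  Denominator = 1 - 0.2 = 0.8
  sigma = 64.0134 / 0.8 = 80.0 MPa

80.0 MPa


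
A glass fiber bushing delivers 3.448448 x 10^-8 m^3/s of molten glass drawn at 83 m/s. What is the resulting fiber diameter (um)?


Cross-sectional area from continuity:
  A = Q / v = 3.448448 x 10^-8 / 83 = 4.154757 x 10^-10 m^2
Diameter from circular cross-section:
  d = sqrt(4A / pi) * 10^6 (m -> um)
  d = sqrt(4 * 4.154757 x 10^-10 / pi) * 10^6 = 23.0 um

23.0 um


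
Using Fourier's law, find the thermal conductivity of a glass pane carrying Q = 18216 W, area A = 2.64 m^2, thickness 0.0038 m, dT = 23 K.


Fourier's law rearranged: k = Q * t / (A * dT)
  Numerator = 18216 * 0.0038 = 69.2208
  Denominator = 2.64 * 23 = 60.72
  k = 69.2208 / 60.72 = 1.14 W/mK

1.14 W/mK


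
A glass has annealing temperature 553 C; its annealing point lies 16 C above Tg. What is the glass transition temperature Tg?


Rearrange T_anneal = Tg + offset for Tg:
  Tg = T_anneal - offset = 553 - 16 = 537 C

537 C


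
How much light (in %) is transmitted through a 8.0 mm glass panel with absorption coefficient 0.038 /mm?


Beer-Lambert law: T = exp(-alpha * thickness)
  exponent = -0.038 * 8.0 = -0.304
  T = exp(-0.304) = 0.7379
  Percentage = 0.7379 * 100 = 73.79%

73.79%


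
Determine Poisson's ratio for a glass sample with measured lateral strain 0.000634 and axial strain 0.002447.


Poisson's ratio: nu = lateral strain / axial strain
  nu = 0.000634 / 0.002447 = 0.2591

0.2591


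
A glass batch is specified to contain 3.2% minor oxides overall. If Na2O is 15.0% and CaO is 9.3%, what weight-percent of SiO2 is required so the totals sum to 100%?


Known pieces sum to 100%:
  SiO2 = 100 - (others + Na2O + CaO)
  SiO2 = 100 - (3.2 + 15.0 + 9.3) = 72.5%

72.5%


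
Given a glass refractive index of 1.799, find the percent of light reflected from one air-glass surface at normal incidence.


Fresnel reflectance at normal incidence:
  R = ((n - 1)/(n + 1))^2
  (n - 1)/(n + 1) = (1.799 - 1)/(1.799 + 1) = 0.285459
  R = 0.285459^2 = 0.0814868
  R(%) = 0.0814868 * 100 = 8.149%

8.149%


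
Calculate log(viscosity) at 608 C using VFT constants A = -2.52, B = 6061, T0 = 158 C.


VFT equation: log(eta) = A + B / (T - T0)
  T - T0 = 608 - 158 = 450
  B / (T - T0) = 6061 / 450 = 13.469
  log(eta) = -2.52 + 13.469 = 10.949

10.949


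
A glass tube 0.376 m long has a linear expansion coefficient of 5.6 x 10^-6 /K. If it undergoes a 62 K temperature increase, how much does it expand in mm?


Thermal expansion formula: dL = alpha * L0 * dT
  dL = (5.6 x 10^-6) * 0.376 * 62 = 0.00013055 m
Convert to mm: 0.00013055 * 1000 = 0.1305 mm

0.1305 mm


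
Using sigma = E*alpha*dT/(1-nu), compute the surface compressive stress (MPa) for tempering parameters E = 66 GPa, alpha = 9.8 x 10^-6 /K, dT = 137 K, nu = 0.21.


Tempering stress: sigma = E * alpha * dT / (1 - nu)
  E (MPa) = 66 * 1000 = 66000
  Numerator = 66000 * (9.8 x 10^-6) * 137 = 88.6116
  Denominator = 1 - 0.21 = 0.79
  sigma = 88.6116 / 0.79 = 112.2 MPa

112.2 MPa


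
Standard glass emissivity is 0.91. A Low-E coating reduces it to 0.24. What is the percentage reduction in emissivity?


Percentage reduction = (1 - coated/uncoated) * 100
  Ratio = 0.24 / 0.91 = 0.2637
  Reduction = (1 - 0.2637) * 100 = 73.6%

73.6%


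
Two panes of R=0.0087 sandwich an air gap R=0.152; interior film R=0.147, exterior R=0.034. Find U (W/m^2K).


Total thermal resistance (series):
  R_total = R_in + R_glass + R_air + R_glass + R_out
  R_total = 0.147 + 0.0087 + 0.152 + 0.0087 + 0.034 = 0.3504 m^2K/W
U-value = 1 / R_total = 1 / 0.3504 = 2.854 W/m^2K

2.854 W/m^2K


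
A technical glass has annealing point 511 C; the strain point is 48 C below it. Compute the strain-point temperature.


Strain point = annealing point - difference:
  T_strain = 511 - 48 = 463 C

463 C


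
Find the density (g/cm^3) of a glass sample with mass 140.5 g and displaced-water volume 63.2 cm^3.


Use the definition of density:
  rho = mass / volume
  rho = 140.5 / 63.2 = 2.223 g/cm^3

2.223 g/cm^3


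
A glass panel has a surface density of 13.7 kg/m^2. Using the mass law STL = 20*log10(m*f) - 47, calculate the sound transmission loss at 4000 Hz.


Mass law: STL = 20 * log10(m * f) - 47
  m * f = 13.7 * 4000 = 54800
  log10(54800) = 4.73878
  STL = 20 * 4.73878 - 47 = 94.7756 - 47 = 47.8 dB

47.8 dB


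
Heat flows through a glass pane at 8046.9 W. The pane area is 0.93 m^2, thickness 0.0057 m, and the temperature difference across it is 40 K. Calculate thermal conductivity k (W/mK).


Fourier's law rearranged: k = Q * t / (A * dT)
  Numerator = 8046.9 * 0.0057 = 45.86733
  Denominator = 0.93 * 40 = 37.2
  k = 45.86733 / 37.2 = 1.233 W/mK

1.233 W/mK


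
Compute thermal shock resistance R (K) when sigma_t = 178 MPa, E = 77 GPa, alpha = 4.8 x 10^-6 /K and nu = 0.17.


Thermal shock resistance: R = sigma * (1 - nu) / (E * alpha)
  Numerator = 178 * (1 - 0.17) = 147.74
  Denominator = 77 * 1000 * (4.8 x 10^-6) = 0.3696
  R = 147.74 / 0.3696 = 399.7 K

399.7 K


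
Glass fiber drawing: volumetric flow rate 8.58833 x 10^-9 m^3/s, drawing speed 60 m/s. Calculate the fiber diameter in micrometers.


Cross-sectional area from continuity:
  A = Q / v = 8.58833 x 10^-9 / 60 = 1.431388 x 10^-10 m^2
Diameter from circular cross-section:
  d = sqrt(4A / pi) * 10^6 (m -> um)
  d = sqrt(4 * 1.431388 x 10^-10 / pi) * 10^6 = 13.5 um

13.5 um


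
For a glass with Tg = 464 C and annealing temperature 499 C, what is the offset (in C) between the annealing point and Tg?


Offset = T_anneal - Tg:
  offset = 499 - 464 = 35 C

35 C


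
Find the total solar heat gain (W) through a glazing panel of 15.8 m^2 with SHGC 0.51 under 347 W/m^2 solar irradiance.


Solar heat gain: Q = Area * SHGC * Irradiance
  Q = 15.8 * 0.51 * 347 = 2796.1 W

2796.1 W


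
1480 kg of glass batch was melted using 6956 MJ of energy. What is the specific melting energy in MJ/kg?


Rearrange E = m * s for s:
  s = E / m
  s = 6956 / 1480 = 4.7 MJ/kg

4.7 MJ/kg


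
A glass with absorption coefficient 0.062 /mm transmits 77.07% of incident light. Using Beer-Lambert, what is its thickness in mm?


Rearrange T = exp(-alpha * thickness):
  thickness = -ln(T) / alpha
  T = 77.07/100 = 0.7707
  ln(T) = -0.26046
  -ln(T) = 0.26046
  thickness = 0.26046 / 0.062 = 4.2 mm

4.2 mm


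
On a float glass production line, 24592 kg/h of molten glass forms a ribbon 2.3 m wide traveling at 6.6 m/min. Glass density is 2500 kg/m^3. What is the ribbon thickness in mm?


Ribbon cross-section from mass balance:
  Volume rate = throughput / density = 24592 / 2500 = 9.8368 m^3/h
  thickness = volume rate / (speed * 60 * width), i.e.
  thickness = throughput / (60 * speed * width * density) * 1000
  thickness = 24592 / (60 * 6.6 * 2.3 * 2500) * 1000 = 10.8 mm

10.8 mm


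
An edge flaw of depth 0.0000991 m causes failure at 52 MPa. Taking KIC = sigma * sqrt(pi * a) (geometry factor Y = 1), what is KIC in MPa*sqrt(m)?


Fracture toughness: KIC = sigma * sqrt(pi * a)
  pi * a = pi * 0.0000991 = 0.000311332
  sqrt(pi * a) = 0.017645
  KIC = 52 * 0.017645 = 0.918 MPa*sqrt(m)

0.918 MPa*sqrt(m)


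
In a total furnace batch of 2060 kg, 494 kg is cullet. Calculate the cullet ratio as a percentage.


Cullet ratio = (cullet mass / total batch mass) * 100
  Ratio = 494 / 2060 * 100 = 23.98%

23.98%


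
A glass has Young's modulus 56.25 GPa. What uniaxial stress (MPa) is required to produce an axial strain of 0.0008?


Rearrange E = sigma / epsilon:
  sigma = E * epsilon
  E (MPa) = 56.25 * 1000 = 56250
  sigma = 56250 * 0.0008 = 45.0 MPa

45.0 MPa


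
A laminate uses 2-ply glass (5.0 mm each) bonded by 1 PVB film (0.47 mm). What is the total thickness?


Total thickness = glass contribution + PVB contribution
  Glass: 2 * 5.0 = 10.0 mm
  PVB: 1 * 0.47 = 0.47 mm
  Total = 10.0 + 0.47 = 10.47 mm

10.47 mm


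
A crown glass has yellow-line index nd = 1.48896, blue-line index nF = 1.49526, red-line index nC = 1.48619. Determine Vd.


Abbe number formula: Vd = (nd - 1) / (nF - nC)
  nd - 1 = 1.48896 - 1 = 0.48896
  nF - nC = 1.49526 - 1.48619 = 0.00907
  Vd = 0.48896 / 0.00907 = 53.91

53.91


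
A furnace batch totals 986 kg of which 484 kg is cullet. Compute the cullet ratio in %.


Cullet ratio = (cullet mass / total batch mass) * 100
  Ratio = 484 / 986 * 100 = 49.09%

49.09%


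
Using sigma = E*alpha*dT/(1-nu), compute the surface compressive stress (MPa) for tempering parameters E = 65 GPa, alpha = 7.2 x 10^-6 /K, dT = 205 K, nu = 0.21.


Tempering stress: sigma = E * alpha * dT / (1 - nu)
  E (MPa) = 65 * 1000 = 65000
  Numerator = 65000 * (7.2 x 10^-6) * 205 = 95.94
  Denominator = 1 - 0.21 = 0.79
  sigma = 95.94 / 0.79 = 121.4 MPa

121.4 MPa


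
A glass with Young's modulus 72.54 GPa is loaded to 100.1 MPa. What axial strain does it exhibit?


Rearrange E = sigma / epsilon:
  epsilon = sigma / E
  E (MPa) = 72.54 * 1000 = 72540
  epsilon = 100.1 / 72540 = 0.00138

0.00138


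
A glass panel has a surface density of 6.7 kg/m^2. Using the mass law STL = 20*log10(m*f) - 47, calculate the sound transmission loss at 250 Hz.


Mass law: STL = 20 * log10(m * f) - 47
  m * f = 6.7 * 250 = 1675
  log10(1675) = 3.22401
  STL = 20 * 3.22401 - 47 = 64.4802 - 47 = 17.5 dB

17.5 dB


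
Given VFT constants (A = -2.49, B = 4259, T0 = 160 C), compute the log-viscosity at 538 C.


VFT equation: log(eta) = A + B / (T - T0)
  T - T0 = 538 - 160 = 378
  B / (T - T0) = 4259 / 378 = 11.267
  log(eta) = -2.49 + 11.267 = 8.777

8.777


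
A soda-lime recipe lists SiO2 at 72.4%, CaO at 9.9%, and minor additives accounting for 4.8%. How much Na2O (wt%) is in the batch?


Pieces sum to 100%:
  Na2O = 100 - (SiO2 + CaO + others)
  Na2O = 100 - (72.4 + 9.9 + 4.8) = 12.9%

12.9%


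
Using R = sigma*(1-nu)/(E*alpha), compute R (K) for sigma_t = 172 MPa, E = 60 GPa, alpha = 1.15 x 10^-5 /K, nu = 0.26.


Thermal shock resistance: R = sigma * (1 - nu) / (E * alpha)
  Numerator = 172 * (1 - 0.26) = 127.28
  Denominator = 60 * 1000 * (1.15 x 10^-5) = 0.69
  R = 127.28 / 0.69 = 184.5 K

184.5 K


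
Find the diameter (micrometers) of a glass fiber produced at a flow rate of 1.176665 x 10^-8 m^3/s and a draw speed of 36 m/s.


Cross-sectional area from continuity:
  A = Q / v = 1.176665 x 10^-8 / 36 = 3.268514 x 10^-10 m^2
Diameter from circular cross-section:
  d = sqrt(4A / pi) * 10^6 (m -> um)
  d = sqrt(4 * 3.268514 x 10^-10 / pi) * 10^6 = 20.4 um

20.4 um


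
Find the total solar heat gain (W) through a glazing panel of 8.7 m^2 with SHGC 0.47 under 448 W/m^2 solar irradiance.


Solar heat gain: Q = Area * SHGC * Irradiance
  Q = 8.7 * 0.47 * 448 = 1831.9 W

1831.9 W


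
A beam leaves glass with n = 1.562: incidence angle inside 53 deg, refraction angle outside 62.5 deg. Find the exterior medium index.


Apply Snell's law: n1 * sin(theta1) = n2 * sin(theta2)
  n2 = n1 * sin(theta1) / sin(theta2)
  sin(53) = 0.798636
  sin(62.5) = 0.887011
  n2 = 1.562 * 0.798636 / 0.887011 = 1.4064

1.4064


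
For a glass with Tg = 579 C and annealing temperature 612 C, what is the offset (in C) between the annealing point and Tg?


Offset = T_anneal - Tg:
  offset = 612 - 579 = 33 C

33 C


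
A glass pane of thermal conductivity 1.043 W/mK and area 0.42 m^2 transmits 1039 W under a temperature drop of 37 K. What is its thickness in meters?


Fourier's law: t = k * A * dT / Q
  t = 1.043 * 0.42 * 37 / 1039
  t = 16.20822 / 1039 = 0.0156 m

0.0156 m


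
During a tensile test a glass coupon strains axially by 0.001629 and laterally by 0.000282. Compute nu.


Poisson's ratio: nu = lateral strain / axial strain
  nu = 0.000282 / 0.001629 = 0.1731

0.1731


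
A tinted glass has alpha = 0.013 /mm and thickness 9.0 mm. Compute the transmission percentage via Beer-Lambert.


Beer-Lambert law: T = exp(-alpha * thickness)
  exponent = -0.013 * 9.0 = -0.117
  T = exp(-0.117) = 0.8896
  Percentage = 0.8896 * 100 = 88.96%

88.96%


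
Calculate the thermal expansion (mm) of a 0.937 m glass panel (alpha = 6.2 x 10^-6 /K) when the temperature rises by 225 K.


Thermal expansion formula: dL = alpha * L0 * dT
  dL = (6.2 x 10^-6) * 0.937 * 225 = 0.00130712 m
Convert to mm: 0.00130712 * 1000 = 1.3071 mm

1.3071 mm


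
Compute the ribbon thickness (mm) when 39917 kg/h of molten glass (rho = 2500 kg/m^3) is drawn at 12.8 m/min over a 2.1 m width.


Ribbon cross-section from mass balance:
  Volume rate = throughput / density = 39917 / 2500 = 15.9668 m^3/h
  thickness = volume rate / (speed * 60 * width), i.e.
  thickness = throughput / (60 * speed * width * density) * 1000
  thickness = 39917 / (60 * 12.8 * 2.1 * 2500) * 1000 = 9.9 mm

9.9 mm


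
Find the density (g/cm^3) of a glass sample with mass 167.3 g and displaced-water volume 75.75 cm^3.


Use the definition of density:
  rho = mass / volume
  rho = 167.3 / 75.75 = 2.209 g/cm^3

2.209 g/cm^3


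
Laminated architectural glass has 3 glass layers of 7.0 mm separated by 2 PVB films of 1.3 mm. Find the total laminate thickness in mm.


Total thickness = glass contribution + PVB contribution
  Glass: 3 * 7.0 = 21.0 mm
  PVB: 2 * 1.3 = 2.6 mm
  Total = 21.0 + 2.6 = 23.6 mm

23.6 mm


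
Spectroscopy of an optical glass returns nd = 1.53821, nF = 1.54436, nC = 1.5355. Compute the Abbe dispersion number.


Abbe number formula: Vd = (nd - 1) / (nF - nC)
  nd - 1 = 1.53821 - 1 = 0.53821
  nF - nC = 1.54436 - 1.5355 = 0.00886
  Vd = 0.53821 / 0.00886 = 60.75

60.75


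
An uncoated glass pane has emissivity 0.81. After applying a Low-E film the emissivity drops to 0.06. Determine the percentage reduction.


Percentage reduction = (1 - coated/uncoated) * 100
  Ratio = 0.06 / 0.81 = 0.0741
  Reduction = (1 - 0.0741) * 100 = 92.6%

92.6%


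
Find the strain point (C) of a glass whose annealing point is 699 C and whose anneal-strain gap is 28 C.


Strain point = annealing point - difference:
  T_strain = 699 - 28 = 671 C

671 C


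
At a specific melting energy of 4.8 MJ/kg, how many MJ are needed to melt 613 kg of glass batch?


Total energy = mass * specific energy
  E = 613 * 4.8 = 2942.4 MJ

2942.4 MJ


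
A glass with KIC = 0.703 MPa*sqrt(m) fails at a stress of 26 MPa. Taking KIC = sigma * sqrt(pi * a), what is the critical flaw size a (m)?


Rearrange KIC = sigma * sqrt(pi * a):
  sqrt(pi * a) = KIC / sigma
  sqrt(pi * a) = 0.703 / 26 = 0.027038
  a = (KIC / sigma)^2 / pi
  a = 0.027038^2 / pi = 0.0002327 m

0.0002327 m


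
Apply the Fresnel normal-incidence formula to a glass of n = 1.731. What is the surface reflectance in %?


Fresnel reflectance at normal incidence:
  R = ((n - 1)/(n + 1))^2
  (n - 1)/(n + 1) = (1.731 - 1)/(1.731 + 1) = 0.267668
  R = 0.267668^2 = 0.0716462
  R(%) = 0.0716462 * 100 = 7.165%

7.165%


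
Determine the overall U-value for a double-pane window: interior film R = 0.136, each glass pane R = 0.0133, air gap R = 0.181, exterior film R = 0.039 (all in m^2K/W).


Total thermal resistance (series):
  R_total = R_in + R_glass + R_air + R_glass + R_out
  R_total = 0.136 + 0.0133 + 0.181 + 0.0133 + 0.039 = 0.3826 m^2K/W
U-value = 1 / R_total = 1 / 0.3826 = 2.614 W/m^2K

2.614 W/m^2K


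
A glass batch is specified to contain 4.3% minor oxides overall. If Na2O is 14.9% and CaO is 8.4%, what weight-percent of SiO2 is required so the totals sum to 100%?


Known pieces sum to 100%:
  SiO2 = 100 - (others + Na2O + CaO)
  SiO2 = 100 - (4.3 + 14.9 + 8.4) = 72.4%

72.4%


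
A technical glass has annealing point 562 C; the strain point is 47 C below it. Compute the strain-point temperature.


Strain point = annealing point - difference:
  T_strain = 562 - 47 = 515 C

515 C
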